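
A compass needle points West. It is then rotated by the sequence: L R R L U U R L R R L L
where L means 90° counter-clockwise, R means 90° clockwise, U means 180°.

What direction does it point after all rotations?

Start: West
  L (left (90° counter-clockwise)) -> South
  R (right (90° clockwise)) -> West
  R (right (90° clockwise)) -> North
  L (left (90° counter-clockwise)) -> West
  U (U-turn (180°)) -> East
  U (U-turn (180°)) -> West
  R (right (90° clockwise)) -> North
  L (left (90° counter-clockwise)) -> West
  R (right (90° clockwise)) -> North
  R (right (90° clockwise)) -> East
  L (left (90° counter-clockwise)) -> North
  L (left (90° counter-clockwise)) -> West
Final: West

Answer: Final heading: West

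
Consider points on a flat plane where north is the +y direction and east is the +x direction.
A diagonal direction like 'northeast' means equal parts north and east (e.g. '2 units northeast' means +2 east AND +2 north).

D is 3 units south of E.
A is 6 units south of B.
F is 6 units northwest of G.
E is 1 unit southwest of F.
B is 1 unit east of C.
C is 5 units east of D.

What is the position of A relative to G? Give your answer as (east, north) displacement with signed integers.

Place G at the origin (east=0, north=0).
  F is 6 units northwest of G: delta (east=-6, north=+6); F at (east=-6, north=6).
  E is 1 unit southwest of F: delta (east=-1, north=-1); E at (east=-7, north=5).
  D is 3 units south of E: delta (east=+0, north=-3); D at (east=-7, north=2).
  C is 5 units east of D: delta (east=+5, north=+0); C at (east=-2, north=2).
  B is 1 unit east of C: delta (east=+1, north=+0); B at (east=-1, north=2).
  A is 6 units south of B: delta (east=+0, north=-6); A at (east=-1, north=-4).
Therefore A relative to G: (east=-1, north=-4).

Answer: A is at (east=-1, north=-4) relative to G.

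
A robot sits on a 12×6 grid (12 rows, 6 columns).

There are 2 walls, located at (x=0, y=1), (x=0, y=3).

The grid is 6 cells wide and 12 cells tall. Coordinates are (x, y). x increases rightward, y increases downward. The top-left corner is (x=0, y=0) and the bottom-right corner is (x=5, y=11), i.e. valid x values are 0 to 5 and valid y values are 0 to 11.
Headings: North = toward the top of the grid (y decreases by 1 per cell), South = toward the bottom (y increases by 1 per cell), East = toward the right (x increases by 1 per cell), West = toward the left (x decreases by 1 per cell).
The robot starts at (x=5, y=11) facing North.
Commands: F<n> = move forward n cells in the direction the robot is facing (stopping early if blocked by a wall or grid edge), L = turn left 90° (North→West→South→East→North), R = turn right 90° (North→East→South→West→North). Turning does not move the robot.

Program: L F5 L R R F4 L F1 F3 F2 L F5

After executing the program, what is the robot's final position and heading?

Answer: Final position: (x=0, y=11), facing South

Derivation:
Start: (x=5, y=11), facing North
  L: turn left, now facing West
  F5: move forward 5, now at (x=0, y=11)
  L: turn left, now facing South
  R: turn right, now facing West
  R: turn right, now facing North
  F4: move forward 4, now at (x=0, y=7)
  L: turn left, now facing West
  F1: move forward 0/1 (blocked), now at (x=0, y=7)
  F3: move forward 0/3 (blocked), now at (x=0, y=7)
  F2: move forward 0/2 (blocked), now at (x=0, y=7)
  L: turn left, now facing South
  F5: move forward 4/5 (blocked), now at (x=0, y=11)
Final: (x=0, y=11), facing South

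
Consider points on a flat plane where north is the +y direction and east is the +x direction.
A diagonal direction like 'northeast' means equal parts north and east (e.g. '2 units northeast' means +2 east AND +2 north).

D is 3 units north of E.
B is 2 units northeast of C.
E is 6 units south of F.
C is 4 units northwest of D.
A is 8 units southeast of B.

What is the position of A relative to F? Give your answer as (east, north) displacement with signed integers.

Answer: A is at (east=6, north=-5) relative to F.

Derivation:
Place F at the origin (east=0, north=0).
  E is 6 units south of F: delta (east=+0, north=-6); E at (east=0, north=-6).
  D is 3 units north of E: delta (east=+0, north=+3); D at (east=0, north=-3).
  C is 4 units northwest of D: delta (east=-4, north=+4); C at (east=-4, north=1).
  B is 2 units northeast of C: delta (east=+2, north=+2); B at (east=-2, north=3).
  A is 8 units southeast of B: delta (east=+8, north=-8); A at (east=6, north=-5).
Therefore A relative to F: (east=6, north=-5).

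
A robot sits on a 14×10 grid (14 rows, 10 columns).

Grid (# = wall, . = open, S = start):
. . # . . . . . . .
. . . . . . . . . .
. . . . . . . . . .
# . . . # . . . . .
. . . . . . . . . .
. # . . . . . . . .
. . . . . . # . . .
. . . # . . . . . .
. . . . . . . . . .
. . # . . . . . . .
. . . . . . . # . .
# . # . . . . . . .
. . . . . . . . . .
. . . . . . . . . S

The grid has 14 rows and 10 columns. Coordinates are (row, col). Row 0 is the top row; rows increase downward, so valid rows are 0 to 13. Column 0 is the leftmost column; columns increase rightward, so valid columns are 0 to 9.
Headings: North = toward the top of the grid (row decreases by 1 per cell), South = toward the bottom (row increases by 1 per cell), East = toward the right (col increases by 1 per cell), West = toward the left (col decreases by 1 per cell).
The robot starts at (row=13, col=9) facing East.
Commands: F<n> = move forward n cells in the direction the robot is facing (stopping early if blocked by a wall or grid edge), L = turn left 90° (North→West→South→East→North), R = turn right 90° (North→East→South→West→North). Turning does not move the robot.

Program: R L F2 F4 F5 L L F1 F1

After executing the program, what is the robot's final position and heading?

Answer: Final position: (row=13, col=7), facing West

Derivation:
Start: (row=13, col=9), facing East
  R: turn right, now facing South
  L: turn left, now facing East
  F2: move forward 0/2 (blocked), now at (row=13, col=9)
  F4: move forward 0/4 (blocked), now at (row=13, col=9)
  F5: move forward 0/5 (blocked), now at (row=13, col=9)
  L: turn left, now facing North
  L: turn left, now facing West
  F1: move forward 1, now at (row=13, col=8)
  F1: move forward 1, now at (row=13, col=7)
Final: (row=13, col=7), facing West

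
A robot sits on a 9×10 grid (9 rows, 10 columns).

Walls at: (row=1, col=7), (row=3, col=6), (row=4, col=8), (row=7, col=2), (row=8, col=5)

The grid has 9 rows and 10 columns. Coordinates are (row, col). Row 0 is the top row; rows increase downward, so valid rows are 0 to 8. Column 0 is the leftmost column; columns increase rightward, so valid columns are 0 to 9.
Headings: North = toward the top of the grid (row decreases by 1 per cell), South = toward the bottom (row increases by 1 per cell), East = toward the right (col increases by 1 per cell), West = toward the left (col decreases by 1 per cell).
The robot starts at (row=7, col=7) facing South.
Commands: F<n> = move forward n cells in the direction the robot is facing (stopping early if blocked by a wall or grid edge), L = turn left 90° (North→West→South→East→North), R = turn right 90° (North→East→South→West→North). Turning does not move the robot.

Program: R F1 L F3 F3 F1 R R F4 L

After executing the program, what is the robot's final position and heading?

Start: (row=7, col=7), facing South
  R: turn right, now facing West
  F1: move forward 1, now at (row=7, col=6)
  L: turn left, now facing South
  F3: move forward 1/3 (blocked), now at (row=8, col=6)
  F3: move forward 0/3 (blocked), now at (row=8, col=6)
  F1: move forward 0/1 (blocked), now at (row=8, col=6)
  R: turn right, now facing West
  R: turn right, now facing North
  F4: move forward 4, now at (row=4, col=6)
  L: turn left, now facing West
Final: (row=4, col=6), facing West

Answer: Final position: (row=4, col=6), facing West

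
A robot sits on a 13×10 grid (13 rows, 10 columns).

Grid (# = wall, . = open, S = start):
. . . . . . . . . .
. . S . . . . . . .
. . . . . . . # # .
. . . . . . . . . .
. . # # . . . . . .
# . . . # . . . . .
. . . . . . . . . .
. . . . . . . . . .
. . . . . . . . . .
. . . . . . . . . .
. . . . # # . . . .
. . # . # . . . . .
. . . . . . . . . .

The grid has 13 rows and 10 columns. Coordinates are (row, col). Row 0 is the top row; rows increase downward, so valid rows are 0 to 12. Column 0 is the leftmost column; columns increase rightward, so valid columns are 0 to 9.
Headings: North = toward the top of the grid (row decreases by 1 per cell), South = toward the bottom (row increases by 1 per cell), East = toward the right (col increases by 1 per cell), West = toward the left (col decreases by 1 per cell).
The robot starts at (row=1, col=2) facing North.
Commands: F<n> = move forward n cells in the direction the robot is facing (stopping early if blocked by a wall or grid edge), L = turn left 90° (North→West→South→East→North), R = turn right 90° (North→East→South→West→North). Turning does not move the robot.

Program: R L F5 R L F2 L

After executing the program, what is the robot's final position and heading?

Start: (row=1, col=2), facing North
  R: turn right, now facing East
  L: turn left, now facing North
  F5: move forward 1/5 (blocked), now at (row=0, col=2)
  R: turn right, now facing East
  L: turn left, now facing North
  F2: move forward 0/2 (blocked), now at (row=0, col=2)
  L: turn left, now facing West
Final: (row=0, col=2), facing West

Answer: Final position: (row=0, col=2), facing West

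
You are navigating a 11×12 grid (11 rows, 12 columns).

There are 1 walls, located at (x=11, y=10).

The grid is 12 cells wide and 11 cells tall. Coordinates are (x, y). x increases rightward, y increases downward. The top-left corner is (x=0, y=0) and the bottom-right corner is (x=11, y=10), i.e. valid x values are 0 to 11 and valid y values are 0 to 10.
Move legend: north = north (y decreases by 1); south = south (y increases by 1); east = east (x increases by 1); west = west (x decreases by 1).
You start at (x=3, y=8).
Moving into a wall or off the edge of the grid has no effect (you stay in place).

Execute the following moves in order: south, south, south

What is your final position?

Answer: Final position: (x=3, y=10)

Derivation:
Start: (x=3, y=8)
  south (south): (x=3, y=8) -> (x=3, y=9)
  south (south): (x=3, y=9) -> (x=3, y=10)
  south (south): blocked, stay at (x=3, y=10)
Final: (x=3, y=10)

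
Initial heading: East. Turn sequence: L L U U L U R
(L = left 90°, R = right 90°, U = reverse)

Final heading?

Answer: Final heading: East

Derivation:
Start: East
  L (left (90° counter-clockwise)) -> North
  L (left (90° counter-clockwise)) -> West
  U (U-turn (180°)) -> East
  U (U-turn (180°)) -> West
  L (left (90° counter-clockwise)) -> South
  U (U-turn (180°)) -> North
  R (right (90° clockwise)) -> East
Final: East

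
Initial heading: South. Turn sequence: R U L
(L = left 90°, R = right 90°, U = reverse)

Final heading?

Start: South
  R (right (90° clockwise)) -> West
  U (U-turn (180°)) -> East
  L (left (90° counter-clockwise)) -> North
Final: North

Answer: Final heading: North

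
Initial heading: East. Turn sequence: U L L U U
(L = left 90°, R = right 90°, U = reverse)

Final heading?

Start: East
  U (U-turn (180°)) -> West
  L (left (90° counter-clockwise)) -> South
  L (left (90° counter-clockwise)) -> East
  U (U-turn (180°)) -> West
  U (U-turn (180°)) -> East
Final: East

Answer: Final heading: East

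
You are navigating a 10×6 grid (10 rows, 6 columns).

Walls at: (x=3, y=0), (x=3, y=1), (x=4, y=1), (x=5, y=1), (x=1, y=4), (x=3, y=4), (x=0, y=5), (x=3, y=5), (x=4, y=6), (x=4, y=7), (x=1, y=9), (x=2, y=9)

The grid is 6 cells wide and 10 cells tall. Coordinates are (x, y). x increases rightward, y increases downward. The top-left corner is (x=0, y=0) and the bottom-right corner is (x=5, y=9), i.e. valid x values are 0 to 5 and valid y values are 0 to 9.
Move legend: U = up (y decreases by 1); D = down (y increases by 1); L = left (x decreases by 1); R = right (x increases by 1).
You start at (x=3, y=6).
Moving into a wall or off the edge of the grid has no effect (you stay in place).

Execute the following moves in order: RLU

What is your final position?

Answer: Final position: (x=2, y=5)

Derivation:
Start: (x=3, y=6)
  R (right): blocked, stay at (x=3, y=6)
  L (left): (x=3, y=6) -> (x=2, y=6)
  U (up): (x=2, y=6) -> (x=2, y=5)
Final: (x=2, y=5)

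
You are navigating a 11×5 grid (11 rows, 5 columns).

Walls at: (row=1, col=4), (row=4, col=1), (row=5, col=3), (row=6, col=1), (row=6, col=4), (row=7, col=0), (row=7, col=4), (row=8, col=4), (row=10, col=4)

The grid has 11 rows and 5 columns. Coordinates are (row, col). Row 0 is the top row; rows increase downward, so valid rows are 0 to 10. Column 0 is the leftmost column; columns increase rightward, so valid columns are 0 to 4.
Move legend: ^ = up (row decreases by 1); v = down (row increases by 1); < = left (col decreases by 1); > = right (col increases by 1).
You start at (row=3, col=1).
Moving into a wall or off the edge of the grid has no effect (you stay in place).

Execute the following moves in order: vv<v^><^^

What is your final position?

Answer: Final position: (row=1, col=0)

Derivation:
Start: (row=3, col=1)
  v (down): blocked, stay at (row=3, col=1)
  v (down): blocked, stay at (row=3, col=1)
  < (left): (row=3, col=1) -> (row=3, col=0)
  v (down): (row=3, col=0) -> (row=4, col=0)
  ^ (up): (row=4, col=0) -> (row=3, col=0)
  > (right): (row=3, col=0) -> (row=3, col=1)
  < (left): (row=3, col=1) -> (row=3, col=0)
  ^ (up): (row=3, col=0) -> (row=2, col=0)
  ^ (up): (row=2, col=0) -> (row=1, col=0)
Final: (row=1, col=0)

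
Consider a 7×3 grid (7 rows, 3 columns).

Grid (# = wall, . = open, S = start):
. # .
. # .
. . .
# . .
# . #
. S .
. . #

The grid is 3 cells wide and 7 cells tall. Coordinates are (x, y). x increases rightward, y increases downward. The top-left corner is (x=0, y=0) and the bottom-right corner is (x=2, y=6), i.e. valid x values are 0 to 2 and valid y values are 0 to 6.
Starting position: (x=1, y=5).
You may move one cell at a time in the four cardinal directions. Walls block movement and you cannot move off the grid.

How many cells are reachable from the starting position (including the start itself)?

Answer: Reachable cells: 15

Derivation:
BFS flood-fill from (x=1, y=5):
  Distance 0: (x=1, y=5)
  Distance 1: (x=1, y=4), (x=0, y=5), (x=2, y=5), (x=1, y=6)
  Distance 2: (x=1, y=3), (x=0, y=6)
  Distance 3: (x=1, y=2), (x=2, y=3)
  Distance 4: (x=0, y=2), (x=2, y=2)
  Distance 5: (x=0, y=1), (x=2, y=1)
  Distance 6: (x=0, y=0), (x=2, y=0)
Total reachable: 15 (grid has 15 open cells total)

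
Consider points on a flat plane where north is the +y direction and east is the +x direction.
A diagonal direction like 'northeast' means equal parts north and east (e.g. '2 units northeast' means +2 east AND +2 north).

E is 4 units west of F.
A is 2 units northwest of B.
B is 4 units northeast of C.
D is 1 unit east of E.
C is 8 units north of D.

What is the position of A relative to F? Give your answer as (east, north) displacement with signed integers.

Place F at the origin (east=0, north=0).
  E is 4 units west of F: delta (east=-4, north=+0); E at (east=-4, north=0).
  D is 1 unit east of E: delta (east=+1, north=+0); D at (east=-3, north=0).
  C is 8 units north of D: delta (east=+0, north=+8); C at (east=-3, north=8).
  B is 4 units northeast of C: delta (east=+4, north=+4); B at (east=1, north=12).
  A is 2 units northwest of B: delta (east=-2, north=+2); A at (east=-1, north=14).
Therefore A relative to F: (east=-1, north=14).

Answer: A is at (east=-1, north=14) relative to F.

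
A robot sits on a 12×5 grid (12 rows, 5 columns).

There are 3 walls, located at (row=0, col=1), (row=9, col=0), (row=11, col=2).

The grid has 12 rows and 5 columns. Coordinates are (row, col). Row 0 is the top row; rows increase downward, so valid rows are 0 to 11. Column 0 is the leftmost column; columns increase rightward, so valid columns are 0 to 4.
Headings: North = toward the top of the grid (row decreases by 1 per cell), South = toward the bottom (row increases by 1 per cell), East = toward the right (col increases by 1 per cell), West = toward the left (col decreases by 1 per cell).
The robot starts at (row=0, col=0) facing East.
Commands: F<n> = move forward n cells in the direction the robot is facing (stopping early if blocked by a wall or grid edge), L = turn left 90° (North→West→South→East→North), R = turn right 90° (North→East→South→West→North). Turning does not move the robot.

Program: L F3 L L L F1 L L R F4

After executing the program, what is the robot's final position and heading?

Start: (row=0, col=0), facing East
  L: turn left, now facing North
  F3: move forward 0/3 (blocked), now at (row=0, col=0)
  L: turn left, now facing West
  L: turn left, now facing South
  L: turn left, now facing East
  F1: move forward 0/1 (blocked), now at (row=0, col=0)
  L: turn left, now facing North
  L: turn left, now facing West
  R: turn right, now facing North
  F4: move forward 0/4 (blocked), now at (row=0, col=0)
Final: (row=0, col=0), facing North

Answer: Final position: (row=0, col=0), facing North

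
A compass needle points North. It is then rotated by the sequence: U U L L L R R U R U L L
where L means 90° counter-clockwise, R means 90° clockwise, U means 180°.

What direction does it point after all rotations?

Answer: Final heading: South

Derivation:
Start: North
  U (U-turn (180°)) -> South
  U (U-turn (180°)) -> North
  L (left (90° counter-clockwise)) -> West
  L (left (90° counter-clockwise)) -> South
  L (left (90° counter-clockwise)) -> East
  R (right (90° clockwise)) -> South
  R (right (90° clockwise)) -> West
  U (U-turn (180°)) -> East
  R (right (90° clockwise)) -> South
  U (U-turn (180°)) -> North
  L (left (90° counter-clockwise)) -> West
  L (left (90° counter-clockwise)) -> South
Final: South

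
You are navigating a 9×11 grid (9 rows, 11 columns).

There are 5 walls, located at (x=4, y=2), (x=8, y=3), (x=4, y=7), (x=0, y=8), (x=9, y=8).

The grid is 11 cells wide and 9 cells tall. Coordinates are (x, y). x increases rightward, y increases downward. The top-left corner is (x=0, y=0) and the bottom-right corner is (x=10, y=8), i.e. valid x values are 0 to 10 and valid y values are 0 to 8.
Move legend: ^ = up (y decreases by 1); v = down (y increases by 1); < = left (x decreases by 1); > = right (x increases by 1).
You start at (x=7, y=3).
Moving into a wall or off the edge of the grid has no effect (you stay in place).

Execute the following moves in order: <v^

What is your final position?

Start: (x=7, y=3)
  < (left): (x=7, y=3) -> (x=6, y=3)
  v (down): (x=6, y=3) -> (x=6, y=4)
  ^ (up): (x=6, y=4) -> (x=6, y=3)
Final: (x=6, y=3)

Answer: Final position: (x=6, y=3)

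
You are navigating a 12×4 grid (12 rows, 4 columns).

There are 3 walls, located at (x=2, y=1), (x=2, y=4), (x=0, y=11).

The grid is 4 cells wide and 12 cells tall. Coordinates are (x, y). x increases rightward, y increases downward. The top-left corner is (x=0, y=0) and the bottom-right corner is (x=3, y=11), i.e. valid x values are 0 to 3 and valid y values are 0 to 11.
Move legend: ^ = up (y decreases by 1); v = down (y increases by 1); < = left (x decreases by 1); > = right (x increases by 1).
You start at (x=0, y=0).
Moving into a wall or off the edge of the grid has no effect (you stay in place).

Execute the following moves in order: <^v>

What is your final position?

Answer: Final position: (x=1, y=1)

Derivation:
Start: (x=0, y=0)
  < (left): blocked, stay at (x=0, y=0)
  ^ (up): blocked, stay at (x=0, y=0)
  v (down): (x=0, y=0) -> (x=0, y=1)
  > (right): (x=0, y=1) -> (x=1, y=1)
Final: (x=1, y=1)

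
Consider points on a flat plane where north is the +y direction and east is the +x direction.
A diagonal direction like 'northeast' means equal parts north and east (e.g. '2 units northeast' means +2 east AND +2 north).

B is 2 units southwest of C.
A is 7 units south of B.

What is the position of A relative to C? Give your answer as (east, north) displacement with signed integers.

Answer: A is at (east=-2, north=-9) relative to C.

Derivation:
Place C at the origin (east=0, north=0).
  B is 2 units southwest of C: delta (east=-2, north=-2); B at (east=-2, north=-2).
  A is 7 units south of B: delta (east=+0, north=-7); A at (east=-2, north=-9).
Therefore A relative to C: (east=-2, north=-9).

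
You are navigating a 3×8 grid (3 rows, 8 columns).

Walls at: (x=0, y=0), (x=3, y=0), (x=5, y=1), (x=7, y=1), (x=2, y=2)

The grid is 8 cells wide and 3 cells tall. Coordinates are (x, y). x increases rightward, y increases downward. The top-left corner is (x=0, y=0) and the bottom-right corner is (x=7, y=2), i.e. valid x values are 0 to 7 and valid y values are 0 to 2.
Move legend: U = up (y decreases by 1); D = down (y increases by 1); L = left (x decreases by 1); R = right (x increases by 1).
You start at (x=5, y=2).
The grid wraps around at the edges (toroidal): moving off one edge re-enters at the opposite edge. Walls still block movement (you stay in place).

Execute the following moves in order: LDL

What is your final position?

Start: (x=5, y=2)
  L (left): (x=5, y=2) -> (x=4, y=2)
  D (down): (x=4, y=2) -> (x=4, y=0)
  L (left): blocked, stay at (x=4, y=0)
Final: (x=4, y=0)

Answer: Final position: (x=4, y=0)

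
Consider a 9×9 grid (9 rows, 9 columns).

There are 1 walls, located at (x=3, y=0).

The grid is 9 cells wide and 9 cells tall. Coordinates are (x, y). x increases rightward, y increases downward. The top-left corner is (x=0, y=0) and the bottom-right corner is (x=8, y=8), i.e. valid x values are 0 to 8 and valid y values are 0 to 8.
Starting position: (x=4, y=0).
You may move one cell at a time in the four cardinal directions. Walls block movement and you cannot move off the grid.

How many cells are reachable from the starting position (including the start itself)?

BFS flood-fill from (x=4, y=0):
  Distance 0: (x=4, y=0)
  Distance 1: (x=5, y=0), (x=4, y=1)
  Distance 2: (x=6, y=0), (x=3, y=1), (x=5, y=1), (x=4, y=2)
  Distance 3: (x=7, y=0), (x=2, y=1), (x=6, y=1), (x=3, y=2), (x=5, y=2), (x=4, y=3)
  Distance 4: (x=2, y=0), (x=8, y=0), (x=1, y=1), (x=7, y=1), (x=2, y=2), (x=6, y=2), (x=3, y=3), (x=5, y=3), (x=4, y=4)
  Distance 5: (x=1, y=0), (x=0, y=1), (x=8, y=1), (x=1, y=2), (x=7, y=2), (x=2, y=3), (x=6, y=3), (x=3, y=4), (x=5, y=4), (x=4, y=5)
  Distance 6: (x=0, y=0), (x=0, y=2), (x=8, y=2), (x=1, y=3), (x=7, y=3), (x=2, y=4), (x=6, y=4), (x=3, y=5), (x=5, y=5), (x=4, y=6)
  Distance 7: (x=0, y=3), (x=8, y=3), (x=1, y=4), (x=7, y=4), (x=2, y=5), (x=6, y=5), (x=3, y=6), (x=5, y=6), (x=4, y=7)
  Distance 8: (x=0, y=4), (x=8, y=4), (x=1, y=5), (x=7, y=5), (x=2, y=6), (x=6, y=6), (x=3, y=7), (x=5, y=7), (x=4, y=8)
  Distance 9: (x=0, y=5), (x=8, y=5), (x=1, y=6), (x=7, y=6), (x=2, y=7), (x=6, y=7), (x=3, y=8), (x=5, y=8)
  Distance 10: (x=0, y=6), (x=8, y=6), (x=1, y=7), (x=7, y=7), (x=2, y=8), (x=6, y=8)
  Distance 11: (x=0, y=7), (x=8, y=7), (x=1, y=8), (x=7, y=8)
  Distance 12: (x=0, y=8), (x=8, y=8)
Total reachable: 80 (grid has 80 open cells total)

Answer: Reachable cells: 80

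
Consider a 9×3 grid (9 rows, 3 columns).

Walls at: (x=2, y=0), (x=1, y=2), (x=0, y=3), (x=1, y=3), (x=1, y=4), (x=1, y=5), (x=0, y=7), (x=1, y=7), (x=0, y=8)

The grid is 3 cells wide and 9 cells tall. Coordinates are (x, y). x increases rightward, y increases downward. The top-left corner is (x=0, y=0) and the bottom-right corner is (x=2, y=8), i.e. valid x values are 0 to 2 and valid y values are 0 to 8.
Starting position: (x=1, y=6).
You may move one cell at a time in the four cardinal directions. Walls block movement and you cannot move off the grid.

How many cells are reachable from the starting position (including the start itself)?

Answer: Reachable cells: 18

Derivation:
BFS flood-fill from (x=1, y=6):
  Distance 0: (x=1, y=6)
  Distance 1: (x=0, y=6), (x=2, y=6)
  Distance 2: (x=0, y=5), (x=2, y=5), (x=2, y=7)
  Distance 3: (x=0, y=4), (x=2, y=4), (x=2, y=8)
  Distance 4: (x=2, y=3), (x=1, y=8)
  Distance 5: (x=2, y=2)
  Distance 6: (x=2, y=1)
  Distance 7: (x=1, y=1)
  Distance 8: (x=1, y=0), (x=0, y=1)
  Distance 9: (x=0, y=0), (x=0, y=2)
Total reachable: 18 (grid has 18 open cells total)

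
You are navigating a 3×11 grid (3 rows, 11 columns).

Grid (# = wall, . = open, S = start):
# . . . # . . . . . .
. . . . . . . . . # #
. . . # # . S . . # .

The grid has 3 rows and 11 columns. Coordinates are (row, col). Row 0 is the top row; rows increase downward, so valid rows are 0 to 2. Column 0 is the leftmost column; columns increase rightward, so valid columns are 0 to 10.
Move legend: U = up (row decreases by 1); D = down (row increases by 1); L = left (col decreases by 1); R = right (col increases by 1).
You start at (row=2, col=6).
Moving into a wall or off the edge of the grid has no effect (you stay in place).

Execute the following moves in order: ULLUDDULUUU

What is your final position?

Start: (row=2, col=6)
  U (up): (row=2, col=6) -> (row=1, col=6)
  L (left): (row=1, col=6) -> (row=1, col=5)
  L (left): (row=1, col=5) -> (row=1, col=4)
  U (up): blocked, stay at (row=1, col=4)
  D (down): blocked, stay at (row=1, col=4)
  D (down): blocked, stay at (row=1, col=4)
  U (up): blocked, stay at (row=1, col=4)
  L (left): (row=1, col=4) -> (row=1, col=3)
  U (up): (row=1, col=3) -> (row=0, col=3)
  U (up): blocked, stay at (row=0, col=3)
  U (up): blocked, stay at (row=0, col=3)
Final: (row=0, col=3)

Answer: Final position: (row=0, col=3)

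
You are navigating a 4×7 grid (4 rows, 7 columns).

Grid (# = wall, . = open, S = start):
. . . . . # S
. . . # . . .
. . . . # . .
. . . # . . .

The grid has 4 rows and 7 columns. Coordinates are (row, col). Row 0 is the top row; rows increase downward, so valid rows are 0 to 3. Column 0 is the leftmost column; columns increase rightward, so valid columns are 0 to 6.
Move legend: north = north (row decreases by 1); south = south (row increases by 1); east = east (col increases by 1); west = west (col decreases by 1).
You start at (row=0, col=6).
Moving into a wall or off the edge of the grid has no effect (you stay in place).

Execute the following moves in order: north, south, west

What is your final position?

Start: (row=0, col=6)
  north (north): blocked, stay at (row=0, col=6)
  south (south): (row=0, col=6) -> (row=1, col=6)
  west (west): (row=1, col=6) -> (row=1, col=5)
Final: (row=1, col=5)

Answer: Final position: (row=1, col=5)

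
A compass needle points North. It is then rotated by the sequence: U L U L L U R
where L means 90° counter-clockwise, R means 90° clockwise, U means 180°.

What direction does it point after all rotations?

Start: North
  U (U-turn (180°)) -> South
  L (left (90° counter-clockwise)) -> East
  U (U-turn (180°)) -> West
  L (left (90° counter-clockwise)) -> South
  L (left (90° counter-clockwise)) -> East
  U (U-turn (180°)) -> West
  R (right (90° clockwise)) -> North
Final: North

Answer: Final heading: North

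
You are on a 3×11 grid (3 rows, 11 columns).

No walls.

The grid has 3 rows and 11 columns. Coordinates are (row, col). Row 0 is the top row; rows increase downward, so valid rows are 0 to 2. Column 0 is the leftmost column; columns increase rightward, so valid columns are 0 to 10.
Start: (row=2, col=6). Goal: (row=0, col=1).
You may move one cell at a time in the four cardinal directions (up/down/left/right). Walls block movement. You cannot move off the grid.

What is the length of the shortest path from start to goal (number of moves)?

Answer: Shortest path length: 7

Derivation:
BFS from (row=2, col=6) until reaching (row=0, col=1):
  Distance 0: (row=2, col=6)
  Distance 1: (row=1, col=6), (row=2, col=5), (row=2, col=7)
  Distance 2: (row=0, col=6), (row=1, col=5), (row=1, col=7), (row=2, col=4), (row=2, col=8)
  Distance 3: (row=0, col=5), (row=0, col=7), (row=1, col=4), (row=1, col=8), (row=2, col=3), (row=2, col=9)
  Distance 4: (row=0, col=4), (row=0, col=8), (row=1, col=3), (row=1, col=9), (row=2, col=2), (row=2, col=10)
  Distance 5: (row=0, col=3), (row=0, col=9), (row=1, col=2), (row=1, col=10), (row=2, col=1)
  Distance 6: (row=0, col=2), (row=0, col=10), (row=1, col=1), (row=2, col=0)
  Distance 7: (row=0, col=1), (row=1, col=0)  <- goal reached here
One shortest path (7 moves): (row=2, col=6) -> (row=2, col=5) -> (row=2, col=4) -> (row=2, col=3) -> (row=2, col=2) -> (row=2, col=1) -> (row=1, col=1) -> (row=0, col=1)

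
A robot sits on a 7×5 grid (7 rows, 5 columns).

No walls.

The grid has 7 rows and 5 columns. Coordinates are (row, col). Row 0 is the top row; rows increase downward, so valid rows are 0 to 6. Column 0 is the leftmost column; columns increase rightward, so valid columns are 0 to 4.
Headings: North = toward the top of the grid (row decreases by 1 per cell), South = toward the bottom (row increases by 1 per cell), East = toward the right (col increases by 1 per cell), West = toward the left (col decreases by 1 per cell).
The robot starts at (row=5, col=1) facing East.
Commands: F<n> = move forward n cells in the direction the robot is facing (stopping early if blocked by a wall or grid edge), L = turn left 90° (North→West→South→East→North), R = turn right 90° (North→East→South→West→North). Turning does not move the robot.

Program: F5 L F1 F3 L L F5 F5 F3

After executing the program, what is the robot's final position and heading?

Answer: Final position: (row=6, col=4), facing South

Derivation:
Start: (row=5, col=1), facing East
  F5: move forward 3/5 (blocked), now at (row=5, col=4)
  L: turn left, now facing North
  F1: move forward 1, now at (row=4, col=4)
  F3: move forward 3, now at (row=1, col=4)
  L: turn left, now facing West
  L: turn left, now facing South
  F5: move forward 5, now at (row=6, col=4)
  F5: move forward 0/5 (blocked), now at (row=6, col=4)
  F3: move forward 0/3 (blocked), now at (row=6, col=4)
Final: (row=6, col=4), facing South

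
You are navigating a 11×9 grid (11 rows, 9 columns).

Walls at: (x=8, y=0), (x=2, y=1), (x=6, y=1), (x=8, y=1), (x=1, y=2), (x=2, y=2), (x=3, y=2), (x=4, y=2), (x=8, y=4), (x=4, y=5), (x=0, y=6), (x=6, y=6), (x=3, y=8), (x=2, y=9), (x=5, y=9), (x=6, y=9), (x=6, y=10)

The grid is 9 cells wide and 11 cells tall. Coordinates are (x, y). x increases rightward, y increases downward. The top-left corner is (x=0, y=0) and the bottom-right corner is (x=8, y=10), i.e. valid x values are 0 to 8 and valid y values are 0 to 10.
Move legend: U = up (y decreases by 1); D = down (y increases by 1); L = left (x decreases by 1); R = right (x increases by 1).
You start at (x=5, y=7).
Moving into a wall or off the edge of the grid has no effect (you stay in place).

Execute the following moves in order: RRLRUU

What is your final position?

Start: (x=5, y=7)
  R (right): (x=5, y=7) -> (x=6, y=7)
  R (right): (x=6, y=7) -> (x=7, y=7)
  L (left): (x=7, y=7) -> (x=6, y=7)
  R (right): (x=6, y=7) -> (x=7, y=7)
  U (up): (x=7, y=7) -> (x=7, y=6)
  U (up): (x=7, y=6) -> (x=7, y=5)
Final: (x=7, y=5)

Answer: Final position: (x=7, y=5)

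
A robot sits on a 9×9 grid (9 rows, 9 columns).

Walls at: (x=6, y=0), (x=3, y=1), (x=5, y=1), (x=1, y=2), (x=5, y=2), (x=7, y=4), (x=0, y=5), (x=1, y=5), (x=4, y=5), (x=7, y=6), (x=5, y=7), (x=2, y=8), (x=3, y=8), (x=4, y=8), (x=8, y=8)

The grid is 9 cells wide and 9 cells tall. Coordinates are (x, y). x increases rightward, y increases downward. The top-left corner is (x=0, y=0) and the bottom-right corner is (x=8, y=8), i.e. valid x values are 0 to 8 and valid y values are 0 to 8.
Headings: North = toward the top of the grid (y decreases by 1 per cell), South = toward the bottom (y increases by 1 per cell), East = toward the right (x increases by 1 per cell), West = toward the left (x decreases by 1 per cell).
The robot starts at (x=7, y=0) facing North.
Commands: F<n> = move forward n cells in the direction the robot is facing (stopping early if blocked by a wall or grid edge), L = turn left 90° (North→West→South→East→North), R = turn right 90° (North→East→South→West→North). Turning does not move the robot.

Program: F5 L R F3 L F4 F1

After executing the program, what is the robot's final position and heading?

Start: (x=7, y=0), facing North
  F5: move forward 0/5 (blocked), now at (x=7, y=0)
  L: turn left, now facing West
  R: turn right, now facing North
  F3: move forward 0/3 (blocked), now at (x=7, y=0)
  L: turn left, now facing West
  F4: move forward 0/4 (blocked), now at (x=7, y=0)
  F1: move forward 0/1 (blocked), now at (x=7, y=0)
Final: (x=7, y=0), facing West

Answer: Final position: (x=7, y=0), facing West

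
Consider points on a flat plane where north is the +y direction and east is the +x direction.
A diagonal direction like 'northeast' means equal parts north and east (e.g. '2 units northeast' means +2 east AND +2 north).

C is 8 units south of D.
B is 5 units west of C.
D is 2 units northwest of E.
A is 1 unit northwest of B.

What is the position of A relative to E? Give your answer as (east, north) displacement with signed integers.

Answer: A is at (east=-8, north=-5) relative to E.

Derivation:
Place E at the origin (east=0, north=0).
  D is 2 units northwest of E: delta (east=-2, north=+2); D at (east=-2, north=2).
  C is 8 units south of D: delta (east=+0, north=-8); C at (east=-2, north=-6).
  B is 5 units west of C: delta (east=-5, north=+0); B at (east=-7, north=-6).
  A is 1 unit northwest of B: delta (east=-1, north=+1); A at (east=-8, north=-5).
Therefore A relative to E: (east=-8, north=-5).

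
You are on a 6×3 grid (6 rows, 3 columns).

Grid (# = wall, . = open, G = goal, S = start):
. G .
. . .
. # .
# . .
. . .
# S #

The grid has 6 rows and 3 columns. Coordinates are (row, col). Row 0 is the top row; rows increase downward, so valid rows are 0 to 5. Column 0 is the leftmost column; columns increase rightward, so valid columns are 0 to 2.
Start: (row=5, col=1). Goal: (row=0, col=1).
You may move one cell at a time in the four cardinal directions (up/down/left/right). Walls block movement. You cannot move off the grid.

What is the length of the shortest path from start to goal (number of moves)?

BFS from (row=5, col=1) until reaching (row=0, col=1):
  Distance 0: (row=5, col=1)
  Distance 1: (row=4, col=1)
  Distance 2: (row=3, col=1), (row=4, col=0), (row=4, col=2)
  Distance 3: (row=3, col=2)
  Distance 4: (row=2, col=2)
  Distance 5: (row=1, col=2)
  Distance 6: (row=0, col=2), (row=1, col=1)
  Distance 7: (row=0, col=1), (row=1, col=0)  <- goal reached here
One shortest path (7 moves): (row=5, col=1) -> (row=4, col=1) -> (row=4, col=2) -> (row=3, col=2) -> (row=2, col=2) -> (row=1, col=2) -> (row=1, col=1) -> (row=0, col=1)

Answer: Shortest path length: 7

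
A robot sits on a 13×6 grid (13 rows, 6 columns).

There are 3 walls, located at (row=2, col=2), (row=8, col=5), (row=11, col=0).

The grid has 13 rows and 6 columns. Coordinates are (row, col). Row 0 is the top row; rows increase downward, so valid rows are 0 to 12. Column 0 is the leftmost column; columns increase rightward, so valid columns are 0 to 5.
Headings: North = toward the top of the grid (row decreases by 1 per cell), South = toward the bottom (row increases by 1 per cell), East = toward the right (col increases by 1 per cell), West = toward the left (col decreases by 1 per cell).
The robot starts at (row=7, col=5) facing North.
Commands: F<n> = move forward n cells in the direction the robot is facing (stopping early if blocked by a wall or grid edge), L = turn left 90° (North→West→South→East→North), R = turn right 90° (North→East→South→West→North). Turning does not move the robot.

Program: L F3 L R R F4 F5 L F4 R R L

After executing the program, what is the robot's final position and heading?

Start: (row=7, col=5), facing North
  L: turn left, now facing West
  F3: move forward 3, now at (row=7, col=2)
  L: turn left, now facing South
  R: turn right, now facing West
  R: turn right, now facing North
  F4: move forward 4, now at (row=3, col=2)
  F5: move forward 0/5 (blocked), now at (row=3, col=2)
  L: turn left, now facing West
  F4: move forward 2/4 (blocked), now at (row=3, col=0)
  R: turn right, now facing North
  R: turn right, now facing East
  L: turn left, now facing North
Final: (row=3, col=0), facing North

Answer: Final position: (row=3, col=0), facing North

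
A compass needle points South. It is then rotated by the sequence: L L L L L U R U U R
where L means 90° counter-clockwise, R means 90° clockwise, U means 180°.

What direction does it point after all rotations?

Answer: Final heading: East

Derivation:
Start: South
  L (left (90° counter-clockwise)) -> East
  L (left (90° counter-clockwise)) -> North
  L (left (90° counter-clockwise)) -> West
  L (left (90° counter-clockwise)) -> South
  L (left (90° counter-clockwise)) -> East
  U (U-turn (180°)) -> West
  R (right (90° clockwise)) -> North
  U (U-turn (180°)) -> South
  U (U-turn (180°)) -> North
  R (right (90° clockwise)) -> East
Final: East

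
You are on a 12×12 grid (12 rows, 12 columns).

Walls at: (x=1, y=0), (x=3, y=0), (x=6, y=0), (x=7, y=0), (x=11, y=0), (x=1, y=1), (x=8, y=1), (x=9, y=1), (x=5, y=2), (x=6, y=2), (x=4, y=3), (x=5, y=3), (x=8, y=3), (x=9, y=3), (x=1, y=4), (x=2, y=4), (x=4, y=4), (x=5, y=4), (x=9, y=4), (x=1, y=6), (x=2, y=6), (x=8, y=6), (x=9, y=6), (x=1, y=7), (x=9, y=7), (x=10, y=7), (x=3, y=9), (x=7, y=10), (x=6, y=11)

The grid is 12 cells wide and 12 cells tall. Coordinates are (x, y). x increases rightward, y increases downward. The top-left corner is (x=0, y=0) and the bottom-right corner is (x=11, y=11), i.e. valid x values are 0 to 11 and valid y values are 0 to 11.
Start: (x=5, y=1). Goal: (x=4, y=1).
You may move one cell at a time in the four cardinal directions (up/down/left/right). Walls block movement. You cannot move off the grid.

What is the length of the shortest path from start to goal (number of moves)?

Answer: Shortest path length: 1

Derivation:
BFS from (x=5, y=1) until reaching (x=4, y=1):
  Distance 0: (x=5, y=1)
  Distance 1: (x=5, y=0), (x=4, y=1), (x=6, y=1)  <- goal reached here
One shortest path (1 moves): (x=5, y=1) -> (x=4, y=1)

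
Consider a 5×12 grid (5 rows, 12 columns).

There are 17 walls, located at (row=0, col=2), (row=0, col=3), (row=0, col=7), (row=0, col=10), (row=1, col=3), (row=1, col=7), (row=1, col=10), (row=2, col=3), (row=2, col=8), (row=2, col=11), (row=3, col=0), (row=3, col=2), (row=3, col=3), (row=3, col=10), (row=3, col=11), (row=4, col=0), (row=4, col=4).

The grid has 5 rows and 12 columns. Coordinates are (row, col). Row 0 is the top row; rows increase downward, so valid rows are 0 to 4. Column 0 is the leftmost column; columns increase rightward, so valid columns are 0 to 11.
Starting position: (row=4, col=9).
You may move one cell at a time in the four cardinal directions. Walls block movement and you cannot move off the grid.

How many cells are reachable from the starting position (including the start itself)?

Answer: Reachable cells: 29

Derivation:
BFS flood-fill from (row=4, col=9):
  Distance 0: (row=4, col=9)
  Distance 1: (row=3, col=9), (row=4, col=8), (row=4, col=10)
  Distance 2: (row=2, col=9), (row=3, col=8), (row=4, col=7), (row=4, col=11)
  Distance 3: (row=1, col=9), (row=2, col=10), (row=3, col=7), (row=4, col=6)
  Distance 4: (row=0, col=9), (row=1, col=8), (row=2, col=7), (row=3, col=6), (row=4, col=5)
  Distance 5: (row=0, col=8), (row=2, col=6), (row=3, col=5)
  Distance 6: (row=1, col=6), (row=2, col=5), (row=3, col=4)
  Distance 7: (row=0, col=6), (row=1, col=5), (row=2, col=4)
  Distance 8: (row=0, col=5), (row=1, col=4)
  Distance 9: (row=0, col=4)
Total reachable: 29 (grid has 43 open cells total)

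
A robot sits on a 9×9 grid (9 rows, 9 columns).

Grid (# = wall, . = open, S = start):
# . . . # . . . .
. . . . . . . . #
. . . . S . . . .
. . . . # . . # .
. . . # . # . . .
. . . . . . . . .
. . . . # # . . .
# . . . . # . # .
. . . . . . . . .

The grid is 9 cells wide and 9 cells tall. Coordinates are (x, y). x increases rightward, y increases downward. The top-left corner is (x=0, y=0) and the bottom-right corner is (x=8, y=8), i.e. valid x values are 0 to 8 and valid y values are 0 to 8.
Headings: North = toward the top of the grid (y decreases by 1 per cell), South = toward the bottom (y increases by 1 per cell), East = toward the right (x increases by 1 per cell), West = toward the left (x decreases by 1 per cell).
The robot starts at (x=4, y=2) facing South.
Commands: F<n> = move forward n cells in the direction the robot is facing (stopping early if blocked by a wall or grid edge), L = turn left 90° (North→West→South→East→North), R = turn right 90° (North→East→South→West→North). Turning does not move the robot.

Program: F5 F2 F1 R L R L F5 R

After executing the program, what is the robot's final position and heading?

Answer: Final position: (x=4, y=2), facing West

Derivation:
Start: (x=4, y=2), facing South
  F5: move forward 0/5 (blocked), now at (x=4, y=2)
  F2: move forward 0/2 (blocked), now at (x=4, y=2)
  F1: move forward 0/1 (blocked), now at (x=4, y=2)
  R: turn right, now facing West
  L: turn left, now facing South
  R: turn right, now facing West
  L: turn left, now facing South
  F5: move forward 0/5 (blocked), now at (x=4, y=2)
  R: turn right, now facing West
Final: (x=4, y=2), facing West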